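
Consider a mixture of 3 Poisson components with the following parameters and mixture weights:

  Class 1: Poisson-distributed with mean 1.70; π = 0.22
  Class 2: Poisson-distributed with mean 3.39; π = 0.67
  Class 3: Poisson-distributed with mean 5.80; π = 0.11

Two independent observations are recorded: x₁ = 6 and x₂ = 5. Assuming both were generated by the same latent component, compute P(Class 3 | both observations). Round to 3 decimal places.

By Bayes' theorem, P(k | x) = π_k f_k(x) / Σ_j π_j f_j(x).
Since both observations come from the same component, the likelihood for component k is f_k(x₁)·f_k(x₂).
  f_1 = [0.00612436] × [0.0216154] = 0.00013238
  f_2 = [0.0710571] × [0.125765] = 0.00893648
  f_3 = [0.160076] × [0.165596] = 0.0265081
Prior × likelihood for each component:
  π_1·f_1 = 0.22 × 0.00013238 = 2.91237e-05
  π_2·f_2 = 0.67 × 0.00893648 = 0.00598744
  π_3·f_3 = 0.11 × 0.0265081 = 0.00291589
Evidence: 2.91237e-05 + 0.00598744 + 0.00291589 = 0.00893245
P(Class 3 | x) = 0.00291589 / 0.00893245 ≈ 0.326

0.326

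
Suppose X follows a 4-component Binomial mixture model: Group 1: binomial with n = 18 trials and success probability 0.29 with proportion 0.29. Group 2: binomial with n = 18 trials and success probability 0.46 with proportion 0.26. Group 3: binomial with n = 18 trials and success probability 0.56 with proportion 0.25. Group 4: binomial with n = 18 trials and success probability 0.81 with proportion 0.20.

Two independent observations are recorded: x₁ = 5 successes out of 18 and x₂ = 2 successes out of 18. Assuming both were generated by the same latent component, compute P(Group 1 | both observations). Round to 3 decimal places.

0.992

Posterior ∝ prior × likelihood, so P(k | x) ∝ π_k f_k(x); normalise over all components.
Since both observations come from the same component, the likelihood for component k is f_k(x₁)·f_k(x₂).
  p_1 = [C(18,5)·0.29^5·0.71^13 = 8568·0.00205111·0.0116509 = 0.204752] × [0.0536563] = 0.0109862
  p_2 = [C(18,5)·0.46^5·0.54^13 = 8568·0.0205963·0.000331985 = 0.0585851] × [0.00169242] = 9.91505e-05
  p_3 = [C(18,5)·0.56^5·0.44^13 = 8568·0.0550732·2.31678e-05 = 0.0109321] × [9.46914e-05] = 1.03518e-06
  p_4 = [C(18,5)·0.81^5·0.19^13 = 8568·0.348678·4.2053e-10 = 1.25632e-06] × [2.89547e-10] = 3.63765e-16
Weight by the priors:
  π_1·p_1 = 0.29 × 0.0109862 = 0.00318601
  π_2·p_2 = 0.26 × 9.91505e-05 = 2.57791e-05
  π_3·p_3 = 0.25 × 1.03518e-06 = 2.58794e-07
  π_4·p_4 = 0.20 × 3.63765e-16 = 7.27529e-17
Denominator: 0.00318601 + 2.57791e-05 + 2.58794e-07 + 7.27529e-17 = 0.00321205
Responsibility of Group 1: 0.00318601 / 0.00321205 ≈ 0.992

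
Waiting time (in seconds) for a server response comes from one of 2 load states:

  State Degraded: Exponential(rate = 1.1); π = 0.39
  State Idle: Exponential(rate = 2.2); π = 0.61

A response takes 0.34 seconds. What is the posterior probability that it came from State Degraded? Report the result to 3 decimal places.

Posterior ∝ prior × likelihood, so P(k | x) ∝ π_k f_k(x); normalise over all components.
Exponential densities:
  p_Degraded = 1.1·e^(−1.1·0.34) = 1.1·e^(−0.3740) = 0.756775
  p_Idle = 2.2·e^(−2.2·0.34) = 2.2·e^(−0.7480) = 1.04129
Weight by the priors:
  π_Degraded·p_Degraded = 0.39 × 0.756775 = 0.295142
  π_Idle·p_Idle = 0.61 × 1.04129 = 0.635185
Denominator: 0.295142 + 0.635185 = 0.930327
So the posterior for State Degraded is 0.295142 / 0.930327 ≈ 0.317.

0.317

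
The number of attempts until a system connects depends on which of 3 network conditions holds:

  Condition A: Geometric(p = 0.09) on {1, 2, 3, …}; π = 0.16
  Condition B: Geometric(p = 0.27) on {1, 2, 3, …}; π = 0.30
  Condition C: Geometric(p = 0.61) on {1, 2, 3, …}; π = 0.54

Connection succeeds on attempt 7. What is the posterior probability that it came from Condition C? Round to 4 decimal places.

Apply Bayes' rule: the posterior for each component is proportional to its prior times its likelihood at x.
Geometric probabilities:
  p_A = 0.09·(1−0.09)^6 = 0.09·0.567869 = 0.0511082
  p_B = 0.27·(1−0.27)^6 = 0.27·0.151334 = 0.0408602
  p_C = 0.61·(1−0.61)^6 = 0.61·0.00351874 = 0.00214643
Weight by the priors:
  π_A·p_A = 0.16 × 0.0511082 = 0.00817732
  π_B·p_B = 0.30 × 0.0408602 = 0.0122581
  π_C·p_C = 0.54 × 0.00214643 = 0.00115907
Marginal: 0.00817732 + 0.0122581 + 0.00115907 = 0.0215945
So the posterior for Condition C is 0.00115907 / 0.0215945 ≈ 0.0537.

0.0537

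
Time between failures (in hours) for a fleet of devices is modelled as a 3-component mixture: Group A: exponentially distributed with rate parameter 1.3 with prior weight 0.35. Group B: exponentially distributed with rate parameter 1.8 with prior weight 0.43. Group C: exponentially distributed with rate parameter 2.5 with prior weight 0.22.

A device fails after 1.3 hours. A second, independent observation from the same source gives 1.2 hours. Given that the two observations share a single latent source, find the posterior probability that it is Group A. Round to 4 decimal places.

0.5585

By Bayes' theorem, P(k | x) = π_k f_k(x) / Σ_j π_j f_j(x).
Since both observations come from the same component, the likelihood for component k is f_k(x₁)·f_k(x₂).
  f_A = [0.239875] × [0.273177] = 0.0655284
  f_B = [0.17339] × [0.207585] = 0.0359931
  f_C = [0.0969355] × [0.124468] = 0.0120653
Weight by the priors:
  π_A·f_A = 0.35 × 0.0655284 = 0.0229349
  π_B·f_B = 0.43 × 0.0359931 = 0.0154771
  π_C·f_C = 0.22 × 0.0120653 = 0.00265437
Marginal: 0.0229349 + 0.0154771 + 0.00265437 = 0.0410664
Responsibility of Group A: 0.0229349 / 0.0410664 ≈ 0.5585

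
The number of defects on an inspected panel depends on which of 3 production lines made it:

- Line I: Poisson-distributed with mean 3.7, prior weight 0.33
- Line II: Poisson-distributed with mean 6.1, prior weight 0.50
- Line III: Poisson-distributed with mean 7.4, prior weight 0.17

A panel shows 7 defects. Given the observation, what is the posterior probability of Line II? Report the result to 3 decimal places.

P(component k | x) = P(Z=k)·f_k(x) / marginal(x), where marginal(x) = Σ_j P(Z=j)·f_j(x).
Component likelihoods at x = 7 defects:
  f_I = 0.0465685
  f_II = 0.139856
  f_III = 0.147371
Multiply by the mixture weights:
  P(Z=I)·f_I = 0.33 × 0.0465685 = 0.0153676
  P(Z=II)·f_II = 0.50 × 0.139856 = 0.0699281
  P(Z=III)·f_III = 0.17 × 0.147371 = 0.0250531
Denominator: 0.0153676 + 0.0699281 + 0.0250531 = 0.110349
P(Line II | x) ≈ 0.634

0.634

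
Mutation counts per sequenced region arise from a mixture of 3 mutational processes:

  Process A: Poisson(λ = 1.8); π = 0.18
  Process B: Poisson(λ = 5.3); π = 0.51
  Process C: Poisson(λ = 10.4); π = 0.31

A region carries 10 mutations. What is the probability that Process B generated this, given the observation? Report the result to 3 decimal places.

0.242

P(component k | x) = P(Z=k)·f_k(x) / marginal(x), where marginal(x) = Σ_j P(Z=j)·f_j(x).
Evaluate each component's likelihood at the observed value:
  f_A = 1.62642e-05
  f_B = 0.0240566
  f_C = 0.124139
Unnormalised posteriors:
  P(Z=A)·f_A = 0.18 × 1.62642e-05 = 2.92755e-06
  P(Z=B)·f_B = 0.51 × 0.0240566 = 0.0122689
  P(Z=C)·f_C = 0.31 × 0.124139 = 0.038483
Denominator: 2.92755e-06 + 0.0122689 + 0.038483 = 0.0507549
So the posterior for Process B is 0.0122689 / 0.0507549 ≈ 0.242.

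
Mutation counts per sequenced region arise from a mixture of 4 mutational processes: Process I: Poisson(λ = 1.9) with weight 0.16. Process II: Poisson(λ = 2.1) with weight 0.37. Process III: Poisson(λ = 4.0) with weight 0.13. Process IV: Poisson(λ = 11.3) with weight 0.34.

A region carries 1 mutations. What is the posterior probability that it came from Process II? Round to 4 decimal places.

0.6335

The responsibility of component k is π_k f_k(x) divided by Σ_j π_j f_j(x).
Evaluate each component's likelihood at the observed value:
  p_I = 0.28418
  p_II = 0.257158
  p_III = 0.0732626
  p_IV = 0.000139814
Prior × likelihood for each component:
  π_I·p_I = 0.16 × 0.28418 = 0.0454689
  π_II·p_II = 0.37 × 0.257158 = 0.0951486
  π_III·p_III = 0.13 × 0.0732626 = 0.00952413
  π_IV·p_IV = 0.34 × 0.000139814 = 4.75368e-05
Evidence: 0.0454689 + 0.0951486 + 0.00952413 + 4.75368e-05 = 0.150189
P(Process II | 1 mutations) = 0.0951486 / 0.150189 ≈ 0.6335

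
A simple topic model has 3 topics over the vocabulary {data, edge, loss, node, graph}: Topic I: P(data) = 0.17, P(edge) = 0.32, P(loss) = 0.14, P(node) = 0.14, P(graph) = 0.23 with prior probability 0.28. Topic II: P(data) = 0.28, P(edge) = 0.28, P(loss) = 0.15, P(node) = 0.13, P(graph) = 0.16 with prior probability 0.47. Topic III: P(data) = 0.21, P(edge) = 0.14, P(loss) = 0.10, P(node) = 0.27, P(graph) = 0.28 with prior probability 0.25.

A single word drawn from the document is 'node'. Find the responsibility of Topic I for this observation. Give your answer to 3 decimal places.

0.234

Posterior ∝ prior × likelihood, so P(k | x) ∝ P(Z=k) f_k(x); normalise over all components.
Evaluate each component's likelihood at the observed value:
  p_I = P(node | comp) = 0.14
  p_II = P(node | comp) = 0.13
  p_III = P(node | comp) = 0.27
Weight by the priors:
  P(Z=I)·p_I = 0.28 × 0.14 = 0.0392
  P(Z=II)·p_II = 0.47 × 0.13 = 0.0611
  P(Z=III)·p_III = 0.25 × 0.27 = 0.0675
Sum: 0.0392 + 0.0611 + 0.0675 = 0.1678
P(Topic I | 'node') ≈ 0.234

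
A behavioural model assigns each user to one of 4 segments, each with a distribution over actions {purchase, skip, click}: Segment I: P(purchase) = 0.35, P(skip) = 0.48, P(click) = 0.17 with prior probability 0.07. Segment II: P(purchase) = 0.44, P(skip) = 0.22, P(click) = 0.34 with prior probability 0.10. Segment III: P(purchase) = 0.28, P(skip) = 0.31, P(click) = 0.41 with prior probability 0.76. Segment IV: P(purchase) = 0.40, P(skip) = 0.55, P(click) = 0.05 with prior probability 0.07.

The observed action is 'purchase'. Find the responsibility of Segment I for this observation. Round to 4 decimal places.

0.0792

The responsibility of component k is π_k f_k(x) divided by Σ_j π_j f_j(x).
Evaluate each component's likelihood at the observed value:
  f_I = 0.35
  f_II = 0.44
  f_III = 0.28
  f_IV = 0.4
Weight by the priors:
  π_I·f_I = 0.07 × 0.35 = 0.0245
  π_II·f_II = 0.10 × 0.44 = 0.044
  π_III·f_III = 0.76 × 0.28 = 0.2128
  π_IV·f_IV = 0.07 × 0.4 = 0.028
Evidence: 0.0245 + 0.044 + 0.2128 + 0.028 = 0.3093
P(Segment I | data) = 0.0245 / 0.3093 ≈ 0.0792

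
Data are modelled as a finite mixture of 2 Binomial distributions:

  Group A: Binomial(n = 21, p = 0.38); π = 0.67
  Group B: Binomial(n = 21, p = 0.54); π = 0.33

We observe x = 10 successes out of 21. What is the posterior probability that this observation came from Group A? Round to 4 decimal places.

By Bayes' theorem, P(k | x) = π_k f_k(x) / Σ_j π_j f_j(x).
Evaluate each component's likelihood at the observed value:
  f_A = 0.115231
  f_B = 0.145111
Multiply by the mixture weights:
  π_A·f_A = 0.67 × 0.115231 = 0.0772048
  π_B·f_B = 0.33 × 0.145111 = 0.0478865
Evidence: 0.0772048 + 0.0478865 = 0.125091
Responsibility of Group A: 0.0772048 / 0.125091 ≈ 0.6172

0.6172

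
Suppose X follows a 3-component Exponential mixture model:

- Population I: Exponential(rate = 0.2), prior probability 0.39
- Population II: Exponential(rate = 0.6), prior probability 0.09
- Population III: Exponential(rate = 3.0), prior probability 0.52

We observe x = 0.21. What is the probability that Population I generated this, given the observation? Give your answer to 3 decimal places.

0.078

Apply Bayes' rule: the posterior for each component is proportional to its prior times its likelihood at x.
Evaluate each component's likelihood at the observed value:
  f_I = 0.2·e^(−0.2·0.21) = 0.2·e^(−0.0420) = 0.191774
  f_II = 0.6·e^(−0.6·0.21) = 0.6·e^(−0.1260) = 0.528969
  f_III = 3.0·e^(−3.0·0.21) = 3.0·e^(−0.6300) = 1.59778
Multiply by the mixture weights:
  P(Z=I)·f_I = 0.39 × 0.191774 = 0.0747918
  P(Z=II)·f_II = 0.09 × 0.528969 = 0.0476072
  P(Z=III)·f_III = 0.52 × 1.59778 = 0.830843
Normaliser: 0.0747918 + 0.0476072 + 0.830843 = 0.953242
P(Population I | x) ≈ 0.078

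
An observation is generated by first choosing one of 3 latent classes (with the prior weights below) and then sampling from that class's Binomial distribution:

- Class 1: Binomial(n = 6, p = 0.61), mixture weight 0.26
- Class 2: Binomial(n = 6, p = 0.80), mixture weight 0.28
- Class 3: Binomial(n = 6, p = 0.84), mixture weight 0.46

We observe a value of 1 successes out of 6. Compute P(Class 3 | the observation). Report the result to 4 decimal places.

Apply Bayes' rule: the posterior for each component is proportional to its prior times its likelihood at x.
Component likelihoods at x = 1 successes out of 6:
  f_1 = 0.0330221
  f_2 = 0.001536
  f_3 = 0.000528482
Prior × likelihood for each component:
  π_1·f_1 = 0.26 × 0.0330221 = 0.00858573
  π_2·f_2 = 0.28 × 0.001536 = 0.00043008
  π_3·f_3 = 0.46 × 0.000528482 = 0.000243102
Normaliser: 0.00858573 + 0.00043008 + 0.000243102 = 0.00925892
P(Class 3 | x) = 0.000243102 / 0.00925892 ≈ 0.0263

0.0263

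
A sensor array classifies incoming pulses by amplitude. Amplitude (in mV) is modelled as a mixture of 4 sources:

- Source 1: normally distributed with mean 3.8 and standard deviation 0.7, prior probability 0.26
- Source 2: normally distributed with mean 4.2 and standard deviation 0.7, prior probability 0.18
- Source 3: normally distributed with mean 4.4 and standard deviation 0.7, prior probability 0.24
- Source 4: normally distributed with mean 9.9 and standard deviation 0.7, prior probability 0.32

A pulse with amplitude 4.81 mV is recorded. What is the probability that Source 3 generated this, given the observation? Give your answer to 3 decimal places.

The responsibility of component k is π_k f_k(x) divided by Σ_j π_j f_j(x).
Component likelihoods at x = 4.81 mV:
  p_1 = (1/(0.7·√(2π)))·exp(−(4.81−3.8)²/(2·0.7²)) = 0.569918·exp(-1.04092) = 0.201255
  p_2 = (1/(0.7·√(2π)))·exp(−(4.81−4.2)²/(2·0.7²)) = 0.569918·exp(-0.37969) = 0.389864
  p_3 = (1/(0.7·√(2π)))·exp(−(4.81−4.4)²/(2·0.7²)) = 0.569918·exp(-0.17153) = 0.480084
  p_4 = (1/(0.7·√(2π)))·exp(−(4.81−9.9)²/(2·0.7²)) = 0.569918·exp(-26.43684) = 1.88122e-12
Prior × likelihood for each component:
  π_1·p_1 = 0.26 × 0.201255 = 0.0523263
  π_2·p_2 = 0.18 × 0.389864 = 0.0701755
  π_3·p_3 = 0.24 × 0.480084 = 0.11522
  π_4·p_4 = 0.32 × 1.88122e-12 = 6.01991e-13
Sum: 0.0523263 + 0.0701755 + 0.11522 + 6.01991e-13 = 0.237722
So the posterior for Source 3 is 0.11522 / 0.237722 ≈ 0.485.

0.485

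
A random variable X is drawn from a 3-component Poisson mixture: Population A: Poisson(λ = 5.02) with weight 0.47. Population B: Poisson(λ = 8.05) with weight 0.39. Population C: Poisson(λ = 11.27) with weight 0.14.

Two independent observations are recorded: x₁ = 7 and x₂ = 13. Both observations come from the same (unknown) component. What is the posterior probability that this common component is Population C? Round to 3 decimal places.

0.315

P(component k | x) = π_k·f_k(x) / marginal(x), where marginal(x) = Σ_j π_j·f_j(x).
Since both observations come from the same component, the likelihood for component k is f_k(x₁)·f_k(x₂).
  f_A = [e^(−5.02)·5.02^7/7! = 0.105278] × [0.00136367] = 0.000143564
  f_B = [e^(−8.05)·8.05^7/7! = 0.138698] × [0.0305489] = 0.00423707
  f_C = [e^(−11.27)·11.27^7/7! = 0.0584168] × [0.0968795] = 0.00565939
Weight by the priors:
  π_A·f_A = 0.47 × 0.000143564 = 6.74753e-05
  π_B·f_B = 0.39 × 0.00423707 = 0.00165246
  π_C·f_C = 0.14 × 0.00565939 = 0.000792315
Evidence: 6.74753e-05 + 0.00165246 + 0.000792315 = 0.00251225
P(Population C | data) = 0.000792315 / 0.00251225 ≈ 0.315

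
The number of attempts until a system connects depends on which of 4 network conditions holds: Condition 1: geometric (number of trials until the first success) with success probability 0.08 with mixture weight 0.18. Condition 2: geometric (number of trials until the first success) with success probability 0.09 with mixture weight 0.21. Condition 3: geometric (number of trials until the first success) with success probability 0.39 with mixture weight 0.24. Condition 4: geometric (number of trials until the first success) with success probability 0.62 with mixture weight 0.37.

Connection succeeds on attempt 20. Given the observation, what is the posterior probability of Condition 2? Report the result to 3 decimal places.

0.515

By Bayes' theorem, P(k | x) = π_k f_k(x) / Σ_j π_j f_j(x).
Evaluate each component's likelihood at the observed value:
  L_1 = 0.0164081
  L_2 = 0.0149978
  L_3 = 3.25336e-05
  L_4 = 6.43102e-09
Weight by the priors:
  π_1·L_1 = 0.18 × 0.0164081 = 0.00295346
  π_2·L_2 = 0.21 × 0.0149978 = 0.00314955
  π_3·L_3 = 0.24 × 3.25336e-05 = 7.80805e-06
  π_4·L_4 = 0.37 × 6.43102e-09 = 2.37948e-09
Normaliser: 0.00295346 + 0.00314955 + 7.80805e-06 + 2.37948e-09 = 0.00611082
P(Condition 2 | x) = 0.00314955 / 0.00611082 ≈ 0.515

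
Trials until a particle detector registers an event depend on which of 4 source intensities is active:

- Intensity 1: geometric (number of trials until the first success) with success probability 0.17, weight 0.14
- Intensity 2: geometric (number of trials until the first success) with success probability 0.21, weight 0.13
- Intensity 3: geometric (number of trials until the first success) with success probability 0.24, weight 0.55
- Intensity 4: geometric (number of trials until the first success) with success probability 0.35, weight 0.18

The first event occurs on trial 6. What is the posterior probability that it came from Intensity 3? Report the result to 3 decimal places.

Apply Bayes' rule: the posterior for each component is proportional to its prior times its likelihood at x.
Component likelihoods at x = 6:
  f_1 = 0.0669637
  f_2 = 0.0646182
  f_3 = 0.0608526
  f_4 = 0.0406102
Weight by the priors:
  π_1·f_1 = 0.14 × 0.0669637 = 0.00937492
  π_2·f_2 = 0.13 × 0.0646182 = 0.00840036
  π_3·f_3 = 0.55 × 0.0608526 = 0.0334689
  π_4·f_4 = 0.18 × 0.0406102 = 0.00730983
Marginal: 0.00937492 + 0.00840036 + 0.0334689 + 0.00730983 = 0.058554
So the posterior for Intensity 3 is 0.0334689 / 0.058554 ≈ 0.572.

0.572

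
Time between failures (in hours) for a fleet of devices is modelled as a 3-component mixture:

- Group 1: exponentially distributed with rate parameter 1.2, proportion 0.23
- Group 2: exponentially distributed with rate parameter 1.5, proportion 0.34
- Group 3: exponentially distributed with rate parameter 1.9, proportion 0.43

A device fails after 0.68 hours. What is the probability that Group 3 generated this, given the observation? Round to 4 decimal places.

Apply Bayes' rule: the posterior for each component is proportional to its prior times its likelihood at x.
Exponential densities:
  p_1 = 1.2·e^(−1.2·0.68) = 1.2·e^(−0.8160) = 0.530636
  p_2 = 1.5·e^(−1.5·0.68) = 1.5·e^(−1.0200) = 0.540892
  p_3 = 1.9·e^(−1.9·0.68) = 1.9·e^(−1.2920) = 0.52197
Unnormalised posteriors:
  π_1·p_1 = 0.23 × 0.530636 = 0.122046
  π_2·p_2 = 0.34 × 0.540892 = 0.183903
  π_3·p_3 = 0.43 × 0.52197 = 0.224447
Marginal: 0.122046 + 0.183903 + 0.224447 = 0.530397
P(Group 3 | x) ≈ 0.4232

0.4232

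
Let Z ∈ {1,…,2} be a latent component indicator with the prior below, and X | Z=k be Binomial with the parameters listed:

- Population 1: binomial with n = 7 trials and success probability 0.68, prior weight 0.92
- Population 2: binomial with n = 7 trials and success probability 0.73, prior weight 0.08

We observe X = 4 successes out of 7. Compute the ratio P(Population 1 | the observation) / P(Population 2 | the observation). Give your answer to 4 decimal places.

14.4145

Since P(k|x) ∝ π_k f_k(x), the posterior odds are π_i f_i(x) / (π_j f_j(x)).
Evaluate each component's likelihood at the observed value:
  f_1 = C(7,4)·0.68^4·0.32^3 = 35·0.213814·0.032768 = 0.245219
  f_2 = C(7,4)·0.73^4·0.27^3 = 35·0.283982·0.019683 = 0.195637
Posterior odds = (π_1·f_1) / (π_2·f_2) = (0.92·0.245219) / (0.08·0.195637) = 0.225601 / 0.015651 ≈ 14.4145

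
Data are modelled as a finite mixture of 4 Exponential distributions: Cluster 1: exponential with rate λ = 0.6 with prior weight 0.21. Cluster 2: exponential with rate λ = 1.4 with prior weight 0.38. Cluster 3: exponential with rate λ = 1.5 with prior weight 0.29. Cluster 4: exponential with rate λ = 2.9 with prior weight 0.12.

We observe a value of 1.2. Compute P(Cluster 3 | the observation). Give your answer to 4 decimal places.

P(component k | x) = π_k·f_k(x) / marginal(x), where marginal(x) = Σ_j π_j·f_j(x).
Exponential densities:
  L_1 = 0.6·e^(−0.6·1.2) = 0.6·e^(−0.7200) = 0.292051
  L_2 = 1.4·e^(−1.4·1.2) = 1.4·e^(−1.6800) = 0.260924
  L_3 = 1.5·e^(−1.5·1.2) = 1.5·e^(−1.8000) = 0.247948
  L_4 = 2.9·e^(−2.9·1.2) = 2.9·e^(−3.4800) = 0.0893415
Multiply by the mixture weights:
  π_1·L_1 = 0.21 × 0.292051 = 0.0613308
  π_2·L_2 = 0.38 × 0.260924 = 0.099151
  π_3·L_3 = 0.29 × 0.247948 = 0.071905
  π_4·L_4 = 0.12 × 0.0893415 = 0.010721
Marginal: 0.0613308 + 0.099151 + 0.071905 + 0.010721 = 0.243108
So the posterior for Cluster 3 is 0.071905 / 0.243108 ≈ 0.2958.

0.2958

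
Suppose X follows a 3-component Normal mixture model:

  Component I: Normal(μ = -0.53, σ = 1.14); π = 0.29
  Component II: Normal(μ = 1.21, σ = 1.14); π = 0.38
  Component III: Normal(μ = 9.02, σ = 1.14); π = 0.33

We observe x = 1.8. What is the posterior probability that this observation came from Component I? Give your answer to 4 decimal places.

Posterior ∝ prior × likelihood, so P(k | x) ∝ P(Z=k) f_k(x); normalise over all components.
Normal densities:
  f_I = (1/(1.14·√(2π)))·exp(−(1.8−-0.53)²/(2·1.14²)) = 0.349949·exp(-2.08868) = 0.0433414
  f_II = (1/(1.14·√(2π)))·exp(−(1.8−1.21)²/(2·1.14²)) = 0.349949·exp(-0.13393) = 0.306085
  f_III = (1/(1.14·√(2π)))·exp(−(1.8−9.02)²/(2·1.14²)) = 0.349949·exp(-20.05556) = 6.8232e-10
Weight by the priors:
  P(Z=I)·f_I = 0.29 × 0.0433414 = 0.012569
  P(Z=II)·f_II = 0.38 × 0.306085 = 0.116312
  P(Z=III)·f_III = 0.33 × 6.8232e-10 = 2.25166e-10
Evidence: 0.012569 + 0.116312 + 2.25166e-10 = 0.128881
P(Component I | the observation) = 0.012569 / 0.128881 ≈ 0.0975

0.0975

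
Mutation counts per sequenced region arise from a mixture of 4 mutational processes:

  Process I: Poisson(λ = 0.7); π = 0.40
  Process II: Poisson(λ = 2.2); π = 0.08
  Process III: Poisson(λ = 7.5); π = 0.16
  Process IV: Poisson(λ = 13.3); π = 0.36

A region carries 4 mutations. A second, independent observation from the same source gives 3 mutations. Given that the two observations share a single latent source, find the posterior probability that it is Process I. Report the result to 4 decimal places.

Apply Bayes' rule: the posterior for each component is proportional to its prior times its likelihood at x.
Since both observations come from the same component, the likelihood for component k is f_k(x₁)·f_k(x₂).
  L_I = [e^(−0.7)·0.7^4/4! = 0.00496792] × [0.0283881] = 0.00014103
  L_II = [e^(−2.2)·2.2^4/4! = 0.108151] × [0.196639] = 0.0212667
  L_III = [e^(−7.5)·7.5^4/4! = 0.0729164] × [0.0388887] = 0.00283563
  L_IV = [e^(−13.3)·13.3^4/4! = 0.00218313] × [0.000656579] = 1.43339e-06
Unnormalised posteriors:
  w_I·L_I = 0.40 × 0.00014103 = 5.6412e-05
  w_II·L_II = 0.08 × 0.0212667 = 0.00170134
  w_III·L_III = 0.16 × 0.00283563 = 0.0004537
  w_IV·L_IV = 0.36 × 1.43339e-06 = 5.16022e-07
Marginal: 5.6412e-05 + 0.00170134 + 0.0004537 + 5.16022e-07 = 0.00221197
Responsibility of Process I: 5.6412e-05 / 0.00221197 ≈ 0.0255

0.0255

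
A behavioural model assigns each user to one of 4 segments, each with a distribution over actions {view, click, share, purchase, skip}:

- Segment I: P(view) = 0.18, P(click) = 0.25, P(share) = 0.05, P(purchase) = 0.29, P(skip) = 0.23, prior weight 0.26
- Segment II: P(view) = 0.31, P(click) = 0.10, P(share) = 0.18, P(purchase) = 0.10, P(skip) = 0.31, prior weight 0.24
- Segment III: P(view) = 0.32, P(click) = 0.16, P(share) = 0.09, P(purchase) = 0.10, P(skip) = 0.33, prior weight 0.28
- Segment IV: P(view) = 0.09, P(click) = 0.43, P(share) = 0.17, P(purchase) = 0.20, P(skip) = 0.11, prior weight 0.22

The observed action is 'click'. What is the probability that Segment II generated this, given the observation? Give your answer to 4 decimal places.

0.1051

Posterior ∝ prior × likelihood, so P(k | x) ∝ P(Z=k) f_k(x); normalise over all components.
Categorical probabilities:
  f_I = P(click | comp) = 0.25
  f_II = P(click | comp) = 0.10
  f_III = P(click | comp) = 0.16
  f_IV = P(click | comp) = 0.43
Weight by the priors:
  P(Z=I)·f_I = 0.26 × 0.25 = 0.065
  P(Z=II)·f_II = 0.24 × 0.1 = 0.024
  P(Z=III)·f_III = 0.28 × 0.16 = 0.0448
  P(Z=IV)·f_IV = 0.22 × 0.43 = 0.0946
Denominator: 0.065 + 0.024 + 0.0448 + 0.0946 = 0.2284
So the posterior for Segment II is 0.024 / 0.2284 ≈ 0.1051.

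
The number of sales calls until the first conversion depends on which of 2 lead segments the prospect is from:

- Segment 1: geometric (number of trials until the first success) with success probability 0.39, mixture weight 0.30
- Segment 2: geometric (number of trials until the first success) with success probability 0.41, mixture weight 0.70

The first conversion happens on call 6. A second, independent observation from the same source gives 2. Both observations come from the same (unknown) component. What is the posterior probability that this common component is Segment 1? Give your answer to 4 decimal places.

By Bayes' theorem, P(k | x) = π_k f_k(x) / Σ_j π_j f_j(x).
Since both observations come from the same component, the likelihood for component k is f_k(x₁)·f_k(x₂).
  L_1 = [0.39·(1−0.39)^5 = 0.39·0.0844596 = 0.0329393] × [0.2379] = 0.00783625
  L_2 = [0.41·(1−0.41)^5 = 0.41·0.0714924 = 0.0293119] × [0.2419] = 0.00709055
Unnormalised posteriors:
  π_1·L_1 = 0.30 × 0.00783625 = 0.00235087
  π_2·L_2 = 0.70 × 0.00709055 = 0.00496338
Sum: 0.00235087 + 0.00496338 = 0.00731426
So the posterior for Segment 1 is 0.00235087 / 0.00731426 ≈ 0.3214.

0.3214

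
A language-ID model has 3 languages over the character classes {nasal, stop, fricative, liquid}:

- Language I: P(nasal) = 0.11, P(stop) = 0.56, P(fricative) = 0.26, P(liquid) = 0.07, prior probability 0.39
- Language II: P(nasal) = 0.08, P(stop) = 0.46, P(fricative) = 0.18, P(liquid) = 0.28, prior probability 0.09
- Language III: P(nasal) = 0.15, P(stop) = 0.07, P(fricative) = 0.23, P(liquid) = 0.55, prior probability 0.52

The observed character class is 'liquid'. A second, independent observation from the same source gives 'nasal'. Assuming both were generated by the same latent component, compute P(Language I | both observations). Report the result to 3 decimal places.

P(component k | x) = P(Z=k)·f_k(x) / marginal(x), where marginal(x) = Σ_j P(Z=j)·f_j(x).
Since both observations come from the same component, the likelihood for component k is f_k(x₁)·f_k(x₂).
  L_I = [0.07] × [0.11] = 0.0077
  L_II = [0.28] × [0.08] = 0.0224
  L_III = [0.55] × [0.15] = 0.0825
Prior × likelihood for each component:
  P(Z=I)·L_I = 0.39 × 0.0077 = 0.003003
  P(Z=II)·L_II = 0.09 × 0.0224 = 0.002016
  P(Z=III)·L_III = 0.52 × 0.0825 = 0.0429
Normaliser: 0.003003 + 0.002016 + 0.0429 = 0.047919
Responsibility of Language I: 0.003003 / 0.047919 ≈ 0.063

0.063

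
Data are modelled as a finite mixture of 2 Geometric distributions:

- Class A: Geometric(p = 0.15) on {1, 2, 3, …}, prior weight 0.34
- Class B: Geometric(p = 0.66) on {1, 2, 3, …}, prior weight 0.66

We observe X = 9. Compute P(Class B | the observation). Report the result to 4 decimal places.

0.0056

The responsibility of component k is π_k f_k(x) divided by Σ_j π_j f_j(x).
Geometric probabilities:
  L_A = 0.0408736
  L_B = 0.000117862
Unnormalised posteriors:
  π_A·L_A = 0.34 × 0.0408736 = 0.013897
  π_B·L_B = 0.66 × 0.000117862 = 7.77892e-05
Marginal: 0.013897 + 7.77892e-05 = 0.0139748
Responsibility of Class B: 7.77892e-05 / 0.0139748 ≈ 0.0056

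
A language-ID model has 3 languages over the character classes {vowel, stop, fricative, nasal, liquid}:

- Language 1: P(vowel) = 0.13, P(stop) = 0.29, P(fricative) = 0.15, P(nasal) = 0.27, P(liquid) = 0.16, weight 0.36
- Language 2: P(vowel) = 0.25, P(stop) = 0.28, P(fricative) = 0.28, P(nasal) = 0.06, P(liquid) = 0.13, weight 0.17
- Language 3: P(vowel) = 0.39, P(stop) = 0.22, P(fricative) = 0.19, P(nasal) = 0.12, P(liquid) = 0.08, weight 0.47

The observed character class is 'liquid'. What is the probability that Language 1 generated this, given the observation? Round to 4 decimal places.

Posterior ∝ prior × likelihood, so P(k | x) ∝ w_k f_k(x); normalise over all components.
Categorical probabilities:
  p_1 = 0.16
  p_2 = 0.13
  p_3 = 0.08
Weight by the priors:
  w_1·p_1 = 0.36 × 0.16 = 0.0576
  w_2·p_2 = 0.17 × 0.13 = 0.0221
  w_3·p_3 = 0.47 × 0.08 = 0.0376
Sum: 0.0576 + 0.0221 + 0.0376 = 0.1173
P(Language 1 | data) ≈ 0.4910

0.4910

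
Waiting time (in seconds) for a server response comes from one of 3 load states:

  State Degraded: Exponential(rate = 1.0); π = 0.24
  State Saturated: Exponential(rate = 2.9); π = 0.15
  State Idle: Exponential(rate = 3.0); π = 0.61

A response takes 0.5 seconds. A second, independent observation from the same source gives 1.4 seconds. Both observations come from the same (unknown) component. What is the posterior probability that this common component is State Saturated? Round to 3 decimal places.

P(component k | x) = P(Z=k)·f_k(x) / marginal(x), where marginal(x) = Σ_j P(Z=j)·f_j(x).
Since both observations come from the same component, the likelihood for component k is f_k(x₁)·f_k(x₂).
  f_Degraded = [1.0·e^(−1.0·0.5) = 1.0·e^(−0.5000) = 0.606531] × [0.246597] = 0.149569
  f_Saturated = [2.9·e^(−2.9·0.5) = 2.9·e^(−1.4500) = 0.680254] × [0.0500222] = 0.0340278
  f_Idle = [3.0·e^(−3.0·0.5) = 3.0·e^(−1.5000) = 0.66939] × [0.0449867] = 0.0301137
Prior × likelihood for each component:
  P(Z=Degraded)·f_Degraded = 0.24 × 0.149569 = 0.0358965
  P(Z=Saturated)·f_Saturated = 0.15 × 0.0340278 = 0.00510416
  P(Z=Idle)·f_Idle = 0.61 × 0.0301137 = 0.0183694
Sum: 0.0358965 + 0.00510416 + 0.0183694 = 0.05937
P(State Saturated | x) = 0.00510416 / 0.05937 ≈ 0.086

0.086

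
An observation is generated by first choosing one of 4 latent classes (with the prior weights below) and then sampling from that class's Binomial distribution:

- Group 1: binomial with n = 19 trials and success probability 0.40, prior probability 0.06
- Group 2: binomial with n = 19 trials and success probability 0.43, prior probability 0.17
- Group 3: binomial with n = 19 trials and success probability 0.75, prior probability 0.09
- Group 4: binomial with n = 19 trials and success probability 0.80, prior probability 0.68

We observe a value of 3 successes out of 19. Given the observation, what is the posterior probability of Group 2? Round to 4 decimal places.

0.6077

The responsibility of component k is π_k f_k(x) divided by Σ_j π_j f_j(x).
Component likelihoods at x = 3 successes out of 19:
  L_1 = C(19,3)·0.40^3·0.60^16 = 969·0.064·0.000282111 = 0.0174954
  L_2 = C(19,3)·0.43^3·0.57^16 = 969·0.079507·0.000124165 = 0.00956592
  L_3 = C(19,3)·0.75^3·0.25^16 = 969·0.421875·2.32831e-10 = 9.51804e-08
  L_4 = C(19,3)·0.80^3·0.20^16 = 969·0.512·6.5536e-12 = 3.25142e-09
Prior × likelihood for each component:
  π_1·L_1 = 0.06 × 0.0174954 = 0.00104972
  π_2·L_2 = 0.17 × 0.00956592 = 0.00162621
  π_3·L_3 = 0.09 × 9.51804e-08 = 8.56624e-09
  π_4·L_4 = 0.68 × 3.25142e-09 = 2.21097e-09
Sum: 0.00104972 + 0.00162621 + 8.56624e-09 + 2.21097e-09 = 0.00267594
So the posterior for Group 2 is 0.00162621 / 0.00267594 ≈ 0.6077.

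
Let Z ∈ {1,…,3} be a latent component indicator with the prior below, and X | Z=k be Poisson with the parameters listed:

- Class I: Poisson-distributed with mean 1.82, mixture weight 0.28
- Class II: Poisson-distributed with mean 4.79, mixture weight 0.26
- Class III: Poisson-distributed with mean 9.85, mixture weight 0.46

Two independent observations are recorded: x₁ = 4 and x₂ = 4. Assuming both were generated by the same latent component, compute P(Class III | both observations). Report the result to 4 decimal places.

By Bayes' theorem, P(k | x) = w_k f_k(x) / Σ_j w_j f_j(x).
Since both observations come from the same component, the likelihood for component k is f_k(x₁)·f_k(x₂).
  L_I = [e^(−1.82)·1.82^4/4! = 0.0740727] × [0.0740727] = 0.00548677
  L_II = [e^(−4.79)·4.79^4/4! = 0.182331] × [0.182331] = 0.0332446
  L_III = [e^(−9.85)·9.85^4/4! = 0.0206887] × [0.0206887] = 0.000428022
Unnormalised posteriors:
  w_I·L_I = 0.28 × 0.00548677 = 0.0015363
  w_II·L_II = 0.26 × 0.0332446 = 0.00864358
  w_III·L_III = 0.46 × 0.000428022 = 0.00019689
Marginal: 0.0015363 + 0.00864358 + 0.00019689 = 0.0103768
Responsibility of Class III: 0.00019689 / 0.0103768 ≈ 0.0190

0.0190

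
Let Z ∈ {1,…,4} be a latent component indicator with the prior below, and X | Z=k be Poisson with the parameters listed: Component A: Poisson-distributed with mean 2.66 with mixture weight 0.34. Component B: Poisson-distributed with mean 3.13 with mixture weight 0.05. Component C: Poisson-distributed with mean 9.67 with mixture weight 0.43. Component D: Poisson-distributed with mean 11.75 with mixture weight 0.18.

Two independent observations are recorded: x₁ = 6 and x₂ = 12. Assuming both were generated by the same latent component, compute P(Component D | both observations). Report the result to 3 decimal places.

0.179

Posterior ∝ prior × likelihood, so P(k | x) ∝ π_k f_k(x); normalise over all components.
Since both observations come from the same component, the likelihood for component k is f_k(x₁)·f_k(x₂).
  L_A = [e^(−2.66)·2.66^6/6! = 0.0344139] × [1.8324e-05] = 6.30599e-07
  L_B = [e^(−3.13)·3.13^6/6! = 0.0570942] × [8.06963e-05] = 4.60729e-06
  L_C = [e^(−9.67)·9.67^6/6! = 0.0717131] × [0.0881359] = 0.00632051
  L_D = [e^(−11.75)·11.75^6/6! = 0.028836] × [0.114066] = 0.00328921
Unnormalised posteriors:
  π_A·L_A = 0.34 × 6.30599e-07 = 2.14404e-07
  π_B·L_B = 0.05 × 4.60729e-06 = 2.30364e-07
  π_C·L_C = 0.43 × 0.00632051 = 0.00271782
  π_D·L_D = 0.18 × 0.00328921 = 0.000592058
Normaliser: 2.14404e-07 + 2.30364e-07 + 0.00271782 + 0.000592058 = 0.00331032
P(Component D | x₁,x₂) ≈ 0.179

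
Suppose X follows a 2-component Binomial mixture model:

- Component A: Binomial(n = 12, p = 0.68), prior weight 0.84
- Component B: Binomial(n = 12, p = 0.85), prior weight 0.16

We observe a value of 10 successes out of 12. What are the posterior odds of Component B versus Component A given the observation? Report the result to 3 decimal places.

0.390

Posterior odds = (P(Z=i) f_i(x)) / (P(Z=j) f_j(x)); the normalising sum cancels.
Evaluate each component's likelihood at the observed value:
  f_A = 0.142867
  f_B = 0.292358
0.0467774 / 0.120009 ≈ 0.390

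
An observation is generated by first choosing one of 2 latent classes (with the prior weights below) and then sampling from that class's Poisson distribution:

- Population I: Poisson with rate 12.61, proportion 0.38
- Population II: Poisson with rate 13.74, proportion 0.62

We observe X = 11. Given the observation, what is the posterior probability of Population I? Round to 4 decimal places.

0.4247

Apply Bayes' rule: the posterior for each component is proportional to its prior times its likelihood at x.
Poisson probabilities:
  f_I = 0.107215
  f_II = 0.0890209
Multiply by the mixture weights:
  π_I·f_I = 0.38 × 0.107215 = 0.0407418
  π_II·f_II = 0.62 × 0.0890209 = 0.055193
Sum: 0.0407418 + 0.055193 = 0.0959348
So the posterior for Population I is 0.0407418 / 0.0959348 ≈ 0.4247.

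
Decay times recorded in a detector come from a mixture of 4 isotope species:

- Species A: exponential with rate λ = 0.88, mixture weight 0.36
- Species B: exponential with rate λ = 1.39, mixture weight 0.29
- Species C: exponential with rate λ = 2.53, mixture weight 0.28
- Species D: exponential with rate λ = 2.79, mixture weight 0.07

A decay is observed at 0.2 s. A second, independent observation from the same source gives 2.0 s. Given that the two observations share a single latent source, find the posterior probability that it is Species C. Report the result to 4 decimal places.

0.0919

By Bayes' theorem, P(k | x) = w_k f_k(x) / Σ_j w_j f_j(x).
Since both observations come from the same component, the likelihood for component k is f_k(x₁)·f_k(x₂).
  f_A = [0.88·e^(−0.88·0.2) = 0.88·e^(−0.1760) = 0.737984] × [0.151399] = 0.11173
  f_B = [1.39·e^(−1.39·0.2) = 1.39·e^(−0.2780) = 1.05264] × [0.0862335] = 0.0907731
  f_C = [2.53·e^(−2.53·0.2) = 2.53·e^(−0.5060) = 1.52534] × [0.0160543] = 0.0244883
  f_D = [2.79·e^(−2.79·0.2) = 2.79·e^(−0.5580) = 1.59686] × [0.0105255] = 0.0168077
Prior × likelihood for each component:
  w_A·f_A = 0.36 × 0.11173 = 0.0402229
  w_B·f_B = 0.29 × 0.0907731 = 0.0263242
  w_C·f_C = 0.28 × 0.0244883 = 0.00685671
  w_D·f_D = 0.07 × 0.0168077 = 0.00117654
Sum: 0.0402229 + 0.0263242 + 0.00685671 + 0.00117654 = 0.0745804
Responsibility of Species C: 0.00685671 / 0.0745804 ≈ 0.0919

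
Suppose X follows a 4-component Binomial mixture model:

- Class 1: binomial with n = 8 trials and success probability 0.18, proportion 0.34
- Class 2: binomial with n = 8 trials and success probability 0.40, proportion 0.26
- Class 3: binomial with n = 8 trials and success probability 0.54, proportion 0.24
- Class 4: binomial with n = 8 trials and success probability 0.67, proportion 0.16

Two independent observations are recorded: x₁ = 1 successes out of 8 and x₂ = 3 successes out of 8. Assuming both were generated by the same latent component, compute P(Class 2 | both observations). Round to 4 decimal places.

By Bayes' theorem, P(k | x) = π_k f_k(x) / Σ_j π_j f_j(x).
Since both observations come from the same component, the likelihood for component k is f_k(x₁)·f_k(x₂).
  p_1 = [0.358971] × [0.121081] = 0.0434645
  p_2 = [0.0895795] × [0.278692] = 0.0249651
  p_3 = [0.0188273] × [0.181618] = 0.00341938
  p_4 = [0.00228435] × [0.0659147] = 0.000150572
Weight by the priors:
  π_1·p_1 = 0.34 × 0.0434645 = 0.0147779
  π_2·p_2 = 0.26 × 0.0249651 = 0.00649092
  π_3·p_3 = 0.24 × 0.00341938 = 0.000820651
  π_4·p_4 = 0.16 × 0.000150572 = 2.40915e-05
Normaliser: 0.0147779 + 0.00649092 + 0.000820651 + 2.40915e-05 = 0.0221136
Responsibility of Class 2: 0.00649092 / 0.0221136 ≈ 0.2935

0.2935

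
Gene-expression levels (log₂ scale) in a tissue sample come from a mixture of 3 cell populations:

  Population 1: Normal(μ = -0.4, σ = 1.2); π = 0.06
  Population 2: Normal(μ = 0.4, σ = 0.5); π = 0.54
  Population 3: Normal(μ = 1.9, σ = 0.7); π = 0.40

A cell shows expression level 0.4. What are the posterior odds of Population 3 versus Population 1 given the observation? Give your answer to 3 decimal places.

Only the two components matter; the odds are (w_i f_i(x)) / (w_j f_j(x)).
Evaluate each component's likelihood at the observed value:
  p_1 = 0.266207
  p_2 = 0.797885
  p_3 = 0.057373
Odds = (0.40/0.06) × (0.057373/0.266207) = 6.66667 × 0.21552 ≈ 1.437

1.437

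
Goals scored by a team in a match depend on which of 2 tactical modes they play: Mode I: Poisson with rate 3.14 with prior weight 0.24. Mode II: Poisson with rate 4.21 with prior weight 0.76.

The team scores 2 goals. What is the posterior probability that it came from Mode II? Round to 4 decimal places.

0.6613

P(component k | x) = π_k·f_k(x) / marginal(x), where marginal(x) = Σ_j π_j·f_j(x).
Evaluate each component's likelihood at the observed value:
  f_I = 0.213376
  f_II = 0.131569
Unnormalised posteriors:
  π_I·f_I = 0.24 × 0.213376 = 0.0512101
  π_II·f_II = 0.76 × 0.131569 = 0.0999926
Normaliser: 0.0512101 + 0.0999926 = 0.151203
So the posterior for Mode II is 0.0999926 / 0.151203 ≈ 0.6613.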